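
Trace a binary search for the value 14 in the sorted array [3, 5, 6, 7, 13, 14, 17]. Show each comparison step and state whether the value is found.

Binary search for 14 in [3, 5, 6, 7, 13, 14, 17]:

lo=0, hi=6, mid=3, arr[mid]=7 -> 7 < 14, search right half
lo=4, hi=6, mid=5, arr[mid]=14 -> Found target at index 5!

Binary search finds 14 at index 5 after 2 comparisons. The search repeatedly halves the search space by comparing with the middle element.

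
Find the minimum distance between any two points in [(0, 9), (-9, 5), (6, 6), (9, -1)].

Computing all pairwise distances among 4 points:

d((0, 9), (-9, 5)) = 9.8489
d((0, 9), (6, 6)) = 6.7082 <-- minimum
d((0, 9), (9, -1)) = 13.4536
d((-9, 5), (6, 6)) = 15.0333
d((-9, 5), (9, -1)) = 18.9737
d((6, 6), (9, -1)) = 7.6158

Closest pair: (0, 9) and (6, 6) with distance 6.7082

The closest pair is (0, 9) and (6, 6) with Euclidean distance 6.7082. For 4 points, brute-force pairwise comparison is shown above. For large n, the divide-and-conquer algorithm (sort by x, recurse on halves, check the dividing strip) achieves O(n log n).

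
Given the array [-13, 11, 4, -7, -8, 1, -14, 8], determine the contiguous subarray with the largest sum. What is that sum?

Using Kadane's algorithm on [-13, 11, 4, -7, -8, 1, -14, 8]:

Scanning through the array:
Position 1 (value 11): max_ending_here = 11, max_so_far = 11
Position 2 (value 4): max_ending_here = 15, max_so_far = 15
Position 3 (value -7): max_ending_here = 8, max_so_far = 15
Position 4 (value -8): max_ending_here = 0, max_so_far = 15
Position 5 (value 1): max_ending_here = 1, max_so_far = 15
Position 6 (value -14): max_ending_here = -13, max_so_far = 15
Position 7 (value 8): max_ending_here = 8, max_so_far = 15

Maximum subarray: [11, 4]
Maximum sum: 15

The maximum subarray is [11, 4] with sum 15. This subarray runs from index 1 to index 2.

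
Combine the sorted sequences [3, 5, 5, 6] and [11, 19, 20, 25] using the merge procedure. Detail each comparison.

Merging process:

Compare 3 vs 11: take 3 from left. Merged: [3]
Compare 5 vs 11: take 5 from left. Merged: [3, 5]
Compare 5 vs 11: take 5 from left. Merged: [3, 5, 5]
Compare 6 vs 11: take 6 from left. Merged: [3, 5, 5, 6]
Append remaining from right: [11, 19, 20, 25]. Merged: [3, 5, 5, 6, 11, 19, 20, 25]

Final merged array: [3, 5, 5, 6, 11, 19, 20, 25]
Total comparisons: 4

The merged array is [3, 5, 5, 6, 11, 19, 20, 25], requiring 4 comparisons. The merge step runs in O(n) time where n is the total number of elements.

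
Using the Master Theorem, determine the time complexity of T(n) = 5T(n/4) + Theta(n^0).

Master Theorem for T(n) = 5T(n/4) + O(n^0):

a = 5, b = 4, c = 0
log_b(a) = log_4(5) = 1.1610

Case 1: c = 0 < log_4(5) = 1.1610
T(n) = O(n^(log_4 5))

For T(n) = 5T(n/4) + O(n^0): log_4(5) = 1.1610. This is Case 1 of the Master Theorem (c < log_b(a), work dominated by leaves), giving O(n^(log_4 5)).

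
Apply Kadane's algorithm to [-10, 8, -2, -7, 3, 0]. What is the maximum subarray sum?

Using Kadane's algorithm on [-10, 8, -2, -7, 3, 0]:

Scanning through the array:
Position 1 (value 8): max_ending_here = 8, max_so_far = 8
Position 2 (value -2): max_ending_here = 6, max_so_far = 8
Position 3 (value -7): max_ending_here = -1, max_so_far = 8
Position 4 (value 3): max_ending_here = 3, max_so_far = 8
Position 5 (value 0): max_ending_here = 3, max_so_far = 8

Maximum subarray: [8]
Maximum sum: 8

The maximum subarray is [8] with sum 8. This subarray runs from index 1 to index 1.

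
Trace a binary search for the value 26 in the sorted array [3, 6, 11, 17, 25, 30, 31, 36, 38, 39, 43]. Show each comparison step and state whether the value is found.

Binary search for 26 in [3, 6, 11, 17, 25, 30, 31, 36, 38, 39, 43]:

lo=0, hi=10, mid=5, arr[mid]=30 -> 30 > 26, search left half
lo=0, hi=4, mid=2, arr[mid]=11 -> 11 < 26, search right half
lo=3, hi=4, mid=3, arr[mid]=17 -> 17 < 26, search right half
lo=4, hi=4, mid=4, arr[mid]=25 -> 25 < 26, search right half
lo=5 > hi=4, target 26 not found

Binary search determines that 26 is not in the array after 4 comparisons. The search space was exhausted without finding the target.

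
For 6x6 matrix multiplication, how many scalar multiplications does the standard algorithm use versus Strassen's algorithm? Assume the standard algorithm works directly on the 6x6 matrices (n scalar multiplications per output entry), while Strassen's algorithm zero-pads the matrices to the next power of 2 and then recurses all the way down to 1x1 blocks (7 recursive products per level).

Matrix multiplication for 6x6 matrices:

Strassen's algorithm requires power-of-2 dimensions. Pad 6x6 to 8x8 (next power of 2).

Standard algorithm: 6^3 = 216 multiplications
Strassen's algorithm: 7^(log2(8)) = 7^3 = 343 multiplications
Difference: 216 - 343 = -127 (Strassen uses MORE here due to padding overhead — for small or just-over-power-of-2 n, padding can outweigh the per-level savings)

Standard: 216 multiplications (6^3). Strassen: 343 multiplications (7^3, after padding to 8x8). Strassen reduces 8 recursive multiplications to 7 at each level.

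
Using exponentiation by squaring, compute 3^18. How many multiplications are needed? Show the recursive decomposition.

Computing 3^18 by squaring (build up from 3^1; each line after the first costs one multiplication):

3^1 = 3
3^2 = (3^1)^2 = 3^2 = 9
3^4 = (3^2)^2 = 9^2 = 81
3^8 = (3^4)^2 = 81^2 = 6561
3^9 = 3 * 3^8 = 3 * 6561 = 19683
3^18 = (3^9)^2 = 19683^2 = 387420489

Result: 387420489
Multiplications needed: 5 (5 lines after 3^1)

3^18 = 387420489. Using exponentiation by squaring, this requires 5 multiplications. The key idea: if the exponent is even, square the half-power; if odd, multiply by the base once.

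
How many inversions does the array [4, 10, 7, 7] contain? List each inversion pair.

Finding inversions in [4, 10, 7, 7]:

(1, 2): arr[1]=10 > arr[2]=7
(1, 3): arr[1]=10 > arr[3]=7

Total inversions: 2

The array has 2 inversion(s): (1,2), (1,3). Each pair (i,j) satisfies i < j and arr[i] > arr[j].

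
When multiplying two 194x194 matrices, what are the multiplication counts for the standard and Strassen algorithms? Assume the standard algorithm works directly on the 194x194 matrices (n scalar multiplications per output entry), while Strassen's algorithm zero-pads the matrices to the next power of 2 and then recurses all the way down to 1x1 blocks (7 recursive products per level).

Matrix multiplication for 194x194 matrices:

Strassen's algorithm requires power-of-2 dimensions. Pad 194x194 to 256x256 (next power of 2).

Standard algorithm: 194^3 = 7301384 multiplications
Strassen's algorithm: 7^(log2(256)) = 7^8 = 5764801 multiplications
Savings: 7301384 - 5764801 = 1536583 multiplications

Standard: 7301384 multiplications (194^3). Strassen: 5764801 multiplications (7^8, after padding to 256x256). Strassen reduces 8 recursive multiplications to 7 at each level.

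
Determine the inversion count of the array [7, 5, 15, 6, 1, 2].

Finding inversions in [7, 5, 15, 6, 1, 2]:

(0, 1): arr[0]=7 > arr[1]=5
(0, 3): arr[0]=7 > arr[3]=6
(0, 4): arr[0]=7 > arr[4]=1
(0, 5): arr[0]=7 > arr[5]=2
(1, 4): arr[1]=5 > arr[4]=1
(1, 5): arr[1]=5 > arr[5]=2
(2, 3): arr[2]=15 > arr[3]=6
(2, 4): arr[2]=15 > arr[4]=1
(2, 5): arr[2]=15 > arr[5]=2
(3, 4): arr[3]=6 > arr[4]=1
(3, 5): arr[3]=6 > arr[5]=2

Total inversions: 11

The array has 11 inversion(s): (0,1), (0,3), (0,4), (0,5), (1,4), (1,5), (2,3), (2,4), (2,5), (3,4), (3,5). Each pair (i,j) satisfies i < j and arr[i] > arr[j].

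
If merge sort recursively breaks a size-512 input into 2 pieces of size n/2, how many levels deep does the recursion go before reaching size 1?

For divide and conquer with division factor 2:

Problem sizes at each level:
Level 0: 512
Level 1: 256
Level 2: 128
Level 3: 64
Level 4: 32
Level 5: 16
Level 6: 8
Level 7: 4
Level 8: 2
Level 9: 1

The root is level 0 and the size-1 base case is level 9 (the tree spans levels 0 through 9, i.e. 10 levels counting the root), so the depth is the number of divisions: log_2(512) = 9

The recursion tree depth is log_2(512) = 9. At each level, the problem size is divided by 2, so it takes 9 divisions to reduce to a base case of size 1. The algorithm makes 2 recursive calls at each level.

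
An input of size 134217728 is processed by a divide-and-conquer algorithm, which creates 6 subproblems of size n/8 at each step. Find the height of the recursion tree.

For divide and conquer with division factor 8:

Problem sizes at each level:
Level 0: 134217728
Level 1: 16777216
Level 2: 2097152
Level 3: 262144
Level 4: 32768
Level 5: 4096
Level 6: 512
Level 7: 64
Level 8: 8
Level 9: 1

The root is level 0 and the size-1 base case is level 9 (the tree spans levels 0 through 9, i.e. 10 levels counting the root), so the depth is the number of divisions: log_8(134217728) = 9

The recursion tree depth is log_8(134217728) = 9. At each level, the problem size is divided by 8, so it takes 9 divisions to reduce to a base case of size 1. The algorithm makes 6 recursive calls at each level.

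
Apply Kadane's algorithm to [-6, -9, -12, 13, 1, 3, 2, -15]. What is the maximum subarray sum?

Using Kadane's algorithm on [-6, -9, -12, 13, 1, 3, 2, -15]:

Scanning through the array:
Position 1 (value -9): max_ending_here = -9, max_so_far = -6
Position 2 (value -12): max_ending_here = -12, max_so_far = -6
Position 3 (value 13): max_ending_here = 13, max_so_far = 13
Position 4 (value 1): max_ending_here = 14, max_so_far = 14
Position 5 (value 3): max_ending_here = 17, max_so_far = 17
Position 6 (value 2): max_ending_here = 19, max_so_far = 19
Position 7 (value -15): max_ending_here = 4, max_so_far = 19

Maximum subarray: [13, 1, 3, 2]
Maximum sum: 19

The maximum subarray is [13, 1, 3, 2] with sum 19. This subarray runs from index 3 to index 6.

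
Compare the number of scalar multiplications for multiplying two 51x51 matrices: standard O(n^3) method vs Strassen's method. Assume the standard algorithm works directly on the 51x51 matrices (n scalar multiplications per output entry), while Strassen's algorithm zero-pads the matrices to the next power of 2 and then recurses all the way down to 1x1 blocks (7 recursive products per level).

Matrix multiplication for 51x51 matrices:

Strassen's algorithm requires power-of-2 dimensions. Pad 51x51 to 64x64 (next power of 2).

Standard algorithm: 51^3 = 132651 multiplications
Strassen's algorithm: 7^(log2(64)) = 7^6 = 117649 multiplications
Savings: 132651 - 117649 = 15002 multiplications

Standard: 132651 multiplications (51^3). Strassen: 117649 multiplications (7^6, after padding to 64x64). Strassen reduces 8 recursive multiplications to 7 at each level.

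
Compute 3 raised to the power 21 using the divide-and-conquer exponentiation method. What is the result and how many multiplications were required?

Computing 3^21 by squaring (build up from 3^1; each line after the first costs one multiplication):

3^1 = 3
3^2 = (3^1)^2 = 3^2 = 9
3^4 = (3^2)^2 = 9^2 = 81
3^5 = 3 * 3^4 = 3 * 81 = 243
3^10 = (3^5)^2 = 243^2 = 59049
3^20 = (3^10)^2 = 59049^2 = 3486784401
3^21 = 3 * 3^20 = 3 * 3486784401 = 10460353203

Result: 10460353203
Multiplications needed: 6 (6 lines after 3^1)

3^21 = 10460353203. Using exponentiation by squaring, this requires 6 multiplications. The key idea: if the exponent is even, square the half-power; if odd, multiply by the base once.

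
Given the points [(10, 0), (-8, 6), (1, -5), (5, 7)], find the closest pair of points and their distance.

Computing all pairwise distances among 4 points:

d((10, 0), (-8, 6)) = 18.9737
d((10, 0), (1, -5)) = 10.2956
d((10, 0), (5, 7)) = 8.6023 <-- minimum
d((-8, 6), (1, -5)) = 14.2127
d((-8, 6), (5, 7)) = 13.0384
d((1, -5), (5, 7)) = 12.6491

Closest pair: (10, 0) and (5, 7) with distance 8.6023

The closest pair is (10, 0) and (5, 7) with Euclidean distance 8.6023. For 4 points, brute-force pairwise comparison is shown above. For large n, the divide-and-conquer algorithm (sort by x, recurse on halves, check the dividing strip) achieves O(n log n).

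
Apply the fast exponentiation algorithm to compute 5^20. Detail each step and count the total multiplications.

Computing 5^20 by squaring (build up from 5^1; each line after the first costs one multiplication):

5^1 = 5
5^2 = (5^1)^2 = 5^2 = 25
5^4 = (5^2)^2 = 25^2 = 625
5^5 = 5 * 5^4 = 5 * 625 = 3125
5^10 = (5^5)^2 = 3125^2 = 9765625
5^20 = (5^10)^2 = 9765625^2 = 95367431640625

Result: 95367431640625
Multiplications needed: 5 (5 lines after 5^1)

5^20 = 95367431640625. Using exponentiation by squaring, this requires 5 multiplications. The key idea: if the exponent is even, square the half-power; if odd, multiply by the base once.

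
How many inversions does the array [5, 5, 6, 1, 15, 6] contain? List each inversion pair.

Finding inversions in [5, 5, 6, 1, 15, 6]:

(0, 3): arr[0]=5 > arr[3]=1
(1, 3): arr[1]=5 > arr[3]=1
(2, 3): arr[2]=6 > arr[3]=1
(4, 5): arr[4]=15 > arr[5]=6

Total inversions: 4

The array has 4 inversion(s): (0,3), (1,3), (2,3), (4,5). Each pair (i,j) satisfies i < j and arr[i] > arr[j].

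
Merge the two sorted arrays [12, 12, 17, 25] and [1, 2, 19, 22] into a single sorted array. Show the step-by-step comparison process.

Merging process:

Compare 12 vs 1: take 1 from right. Merged: [1]
Compare 12 vs 2: take 2 from right. Merged: [1, 2]
Compare 12 vs 19: take 12 from left. Merged: [1, 2, 12]
Compare 12 vs 19: take 12 from left. Merged: [1, 2, 12, 12]
Compare 17 vs 19: take 17 from left. Merged: [1, 2, 12, 12, 17]
Compare 25 vs 19: take 19 from right. Merged: [1, 2, 12, 12, 17, 19]
Compare 25 vs 22: take 22 from right. Merged: [1, 2, 12, 12, 17, 19, 22]
Append remaining from left: [25]. Merged: [1, 2, 12, 12, 17, 19, 22, 25]

Final merged array: [1, 2, 12, 12, 17, 19, 22, 25]
Total comparisons: 7

The merged array is [1, 2, 12, 12, 17, 19, 22, 25], requiring 7 comparisons. The merge step runs in O(n) time where n is the total number of elements.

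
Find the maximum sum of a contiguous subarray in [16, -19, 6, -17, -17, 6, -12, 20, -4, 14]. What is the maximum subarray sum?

Using Kadane's algorithm on [16, -19, 6, -17, -17, 6, -12, 20, -4, 14]:

Scanning through the array:
Position 1 (value -19): max_ending_here = -3, max_so_far = 16
Position 2 (value 6): max_ending_here = 6, max_so_far = 16
Position 3 (value -17): max_ending_here = -11, max_so_far = 16
Position 4 (value -17): max_ending_here = -17, max_so_far = 16
Position 5 (value 6): max_ending_here = 6, max_so_far = 16
Position 6 (value -12): max_ending_here = -6, max_so_far = 16
Position 7 (value 20): max_ending_here = 20, max_so_far = 20
Position 8 (value -4): max_ending_here = 16, max_so_far = 20
Position 9 (value 14): max_ending_here = 30, max_so_far = 30

Maximum subarray: [20, -4, 14]
Maximum sum: 30

The maximum subarray is [20, -4, 14] with sum 30. This subarray runs from index 7 to index 9.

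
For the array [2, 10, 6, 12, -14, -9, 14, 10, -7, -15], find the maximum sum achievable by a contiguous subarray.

Using Kadane's algorithm on [2, 10, 6, 12, -14, -9, 14, 10, -7, -15]:

Scanning through the array:
Position 1 (value 10): max_ending_here = 12, max_so_far = 12
Position 2 (value 6): max_ending_here = 18, max_so_far = 18
Position 3 (value 12): max_ending_here = 30, max_so_far = 30
Position 4 (value -14): max_ending_here = 16, max_so_far = 30
Position 5 (value -9): max_ending_here = 7, max_so_far = 30
Position 6 (value 14): max_ending_here = 21, max_so_far = 30
Position 7 (value 10): max_ending_here = 31, max_so_far = 31
Position 8 (value -7): max_ending_here = 24, max_so_far = 31
Position 9 (value -15): max_ending_here = 9, max_so_far = 31

Maximum subarray: [2, 10, 6, 12, -14, -9, 14, 10]
Maximum sum: 31

The maximum subarray is [2, 10, 6, 12, -14, -9, 14, 10] with sum 31. This subarray runs from index 0 to index 7.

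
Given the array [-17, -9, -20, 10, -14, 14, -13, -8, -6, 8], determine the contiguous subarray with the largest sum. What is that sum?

Using Kadane's algorithm on [-17, -9, -20, 10, -14, 14, -13, -8, -6, 8]:

Scanning through the array:
Position 1 (value -9): max_ending_here = -9, max_so_far = -9
Position 2 (value -20): max_ending_here = -20, max_so_far = -9
Position 3 (value 10): max_ending_here = 10, max_so_far = 10
Position 4 (value -14): max_ending_here = -4, max_so_far = 10
Position 5 (value 14): max_ending_here = 14, max_so_far = 14
Position 6 (value -13): max_ending_here = 1, max_so_far = 14
Position 7 (value -8): max_ending_here = -7, max_so_far = 14
Position 8 (value -6): max_ending_here = -6, max_so_far = 14
Position 9 (value 8): max_ending_here = 8, max_so_far = 14

Maximum subarray: [14]
Maximum sum: 14

The maximum subarray is [14] with sum 14. This subarray runs from index 5 to index 5.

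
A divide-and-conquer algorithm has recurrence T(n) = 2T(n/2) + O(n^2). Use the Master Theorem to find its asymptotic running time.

Master Theorem for T(n) = 2T(n/2) + O(n^2):

a = 2, b = 2, c = 2
log_b(a) = log_2(2) = 1.0000

Case 3: c = 2 > log_2(2) = 1.0000
T(n) = O(n^2) = O(n^2)

For T(n) = 2T(n/2) + O(n^2): log_2(2) = 1.0000. This is Case 3 of the Master Theorem (c > log_b(a), work dominated by root), giving O(n^2).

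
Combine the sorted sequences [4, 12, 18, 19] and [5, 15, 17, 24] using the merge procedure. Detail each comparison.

Merging process:

Compare 4 vs 5: take 4 from left. Merged: [4]
Compare 12 vs 5: take 5 from right. Merged: [4, 5]
Compare 12 vs 15: take 12 from left. Merged: [4, 5, 12]
Compare 18 vs 15: take 15 from right. Merged: [4, 5, 12, 15]
Compare 18 vs 17: take 17 from right. Merged: [4, 5, 12, 15, 17]
Compare 18 vs 24: take 18 from left. Merged: [4, 5, 12, 15, 17, 18]
Compare 19 vs 24: take 19 from left. Merged: [4, 5, 12, 15, 17, 18, 19]
Append remaining from right: [24]. Merged: [4, 5, 12, 15, 17, 18, 19, 24]

Final merged array: [4, 5, 12, 15, 17, 18, 19, 24]
Total comparisons: 7

The merged array is [4, 5, 12, 15, 17, 18, 19, 24], requiring 7 comparisons. The merge step runs in O(n) time where n is the total number of elements.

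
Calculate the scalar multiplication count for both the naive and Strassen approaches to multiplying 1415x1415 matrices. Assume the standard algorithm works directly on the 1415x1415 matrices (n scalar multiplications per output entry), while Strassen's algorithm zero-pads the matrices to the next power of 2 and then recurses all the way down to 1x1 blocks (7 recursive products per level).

Matrix multiplication for 1415x1415 matrices:

Strassen's algorithm requires power-of-2 dimensions. Pad 1415x1415 to 2048x2048 (next power of 2).

Standard algorithm: 1415^3 = 2833148375 multiplications
Strassen's algorithm: 7^(log2(2048)) = 7^11 = 1977326743 multiplications
Savings: 2833148375 - 1977326743 = 855821632 multiplications

Standard: 2833148375 multiplications (1415^3). Strassen: 1977326743 multiplications (7^11, after padding to 2048x2048). Strassen reduces 8 recursive multiplications to 7 at each level.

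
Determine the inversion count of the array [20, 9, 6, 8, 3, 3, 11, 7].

Finding inversions in [20, 9, 6, 8, 3, 3, 11, 7]:

(0, 1): arr[0]=20 > arr[1]=9
(0, 2): arr[0]=20 > arr[2]=6
(0, 3): arr[0]=20 > arr[3]=8
(0, 4): arr[0]=20 > arr[4]=3
(0, 5): arr[0]=20 > arr[5]=3
(0, 6): arr[0]=20 > arr[6]=11
(0, 7): arr[0]=20 > arr[7]=7
(1, 2): arr[1]=9 > arr[2]=6
(1, 3): arr[1]=9 > arr[3]=8
(1, 4): arr[1]=9 > arr[4]=3
(1, 5): arr[1]=9 > arr[5]=3
(1, 7): arr[1]=9 > arr[7]=7
(2, 4): arr[2]=6 > arr[4]=3
(2, 5): arr[2]=6 > arr[5]=3
(3, 4): arr[3]=8 > arr[4]=3
(3, 5): arr[3]=8 > arr[5]=3
(3, 7): arr[3]=8 > arr[7]=7
(6, 7): arr[6]=11 > arr[7]=7

Total inversions: 18

The array has 18 inversion(s): (0,1), (0,2), (0,3), (0,4), (0,5), (0,6), (0,7), (1,2), (1,3), (1,4), (1,5), (1,7), (2,4), (2,5), (3,4), (3,5), (3,7), (6,7). Each pair (i,j) satisfies i < j and arr[i] > arr[j].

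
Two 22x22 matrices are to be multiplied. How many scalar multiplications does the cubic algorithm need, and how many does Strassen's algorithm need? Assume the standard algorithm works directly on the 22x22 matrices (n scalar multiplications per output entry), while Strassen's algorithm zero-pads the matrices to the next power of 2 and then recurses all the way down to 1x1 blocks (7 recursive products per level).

Matrix multiplication for 22x22 matrices:

Strassen's algorithm requires power-of-2 dimensions. Pad 22x22 to 32x32 (next power of 2).

Standard algorithm: 22^3 = 10648 multiplications
Strassen's algorithm: 7^(log2(32)) = 7^5 = 16807 multiplications
Difference: 10648 - 16807 = -6159 (Strassen uses MORE here due to padding overhead — for small or just-over-power-of-2 n, padding can outweigh the per-level savings)

Standard: 10648 multiplications (22^3). Strassen: 16807 multiplications (7^5, after padding to 32x32). Strassen reduces 8 recursive multiplications to 7 at each level.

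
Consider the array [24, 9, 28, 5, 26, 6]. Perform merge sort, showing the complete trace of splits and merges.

Merge sort trace:

Split: [24, 9, 28, 5, 26, 6] -> [24, 9, 28] and [5, 26, 6]
  Split: [24, 9, 28] -> [24] and [9, 28]
    Split: [9, 28] -> [9] and [28]
    Merge: [9] + [28] -> [9, 28]
  Merge: [24] + [9, 28] -> [9, 24, 28]
  Split: [5, 26, 6] -> [5] and [26, 6]
    Split: [26, 6] -> [26] and [6]
    Merge: [26] + [6] -> [6, 26]
  Merge: [5] + [6, 26] -> [5, 6, 26]
Merge: [9, 24, 28] + [5, 6, 26] -> [5, 6, 9, 24, 26, 28]

Final sorted array: [5, 6, 9, 24, 26, 28]

The merge sort proceeds by recursively splitting the array and merging sorted halves.
After all merges, the sorted array is [5, 6, 9, 24, 26, 28].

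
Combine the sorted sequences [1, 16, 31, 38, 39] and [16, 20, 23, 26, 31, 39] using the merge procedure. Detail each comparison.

Merging process:

Compare 1 vs 16: take 1 from left. Merged: [1]
Compare 16 vs 16: take 16 from left. Merged: [1, 16]
Compare 31 vs 16: take 16 from right. Merged: [1, 16, 16]
Compare 31 vs 20: take 20 from right. Merged: [1, 16, 16, 20]
Compare 31 vs 23: take 23 from right. Merged: [1, 16, 16, 20, 23]
Compare 31 vs 26: take 26 from right. Merged: [1, 16, 16, 20, 23, 26]
Compare 31 vs 31: take 31 from left. Merged: [1, 16, 16, 20, 23, 26, 31]
Compare 38 vs 31: take 31 from right. Merged: [1, 16, 16, 20, 23, 26, 31, 31]
Compare 38 vs 39: take 38 from left. Merged: [1, 16, 16, 20, 23, 26, 31, 31, 38]
Compare 39 vs 39: take 39 from left. Merged: [1, 16, 16, 20, 23, 26, 31, 31, 38, 39]
Append remaining from right: [39]. Merged: [1, 16, 16, 20, 23, 26, 31, 31, 38, 39, 39]

Final merged array: [1, 16, 16, 20, 23, 26, 31, 31, 38, 39, 39]
Total comparisons: 10

The merged array is [1, 16, 16, 20, 23, 26, 31, 31, 38, 39, 39], requiring 10 comparisons. The merge step runs in O(n) time where n is the total number of elements.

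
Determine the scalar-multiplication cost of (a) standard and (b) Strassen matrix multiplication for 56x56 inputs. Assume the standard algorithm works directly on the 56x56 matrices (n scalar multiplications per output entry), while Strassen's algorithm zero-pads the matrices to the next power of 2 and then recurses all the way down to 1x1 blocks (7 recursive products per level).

Matrix multiplication for 56x56 matrices:

Strassen's algorithm requires power-of-2 dimensions. Pad 56x56 to 64x64 (next power of 2).

Standard algorithm: 56^3 = 175616 multiplications
Strassen's algorithm: 7^(log2(64)) = 7^6 = 117649 multiplications
Savings: 175616 - 117649 = 57967 multiplications

Standard: 175616 multiplications (56^3). Strassen: 117649 multiplications (7^6, after padding to 64x64). Strassen reduces 8 recursive multiplications to 7 at each level.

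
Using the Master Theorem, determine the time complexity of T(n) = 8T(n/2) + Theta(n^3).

Master Theorem for T(n) = 8T(n/2) + O(n^3):

a = 8, b = 2, c = 3
log_b(a) = log_2(8) = 3.0000

Case 2: c = 3 = log_2(8) = 3.0000
T(n) = O(n^3 log n) = O(n^3 log n)

For T(n) = 8T(n/2) + O(n^3): log_2(8) = 3.0000. This is Case 2 of the Master Theorem (c = log_b(a), equal work at all levels), giving O(n^3 log n).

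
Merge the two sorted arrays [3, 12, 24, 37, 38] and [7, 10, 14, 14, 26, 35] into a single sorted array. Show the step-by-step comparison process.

Merging process:

Compare 3 vs 7: take 3 from left. Merged: [3]
Compare 12 vs 7: take 7 from right. Merged: [3, 7]
Compare 12 vs 10: take 10 from right. Merged: [3, 7, 10]
Compare 12 vs 14: take 12 from left. Merged: [3, 7, 10, 12]
Compare 24 vs 14: take 14 from right. Merged: [3, 7, 10, 12, 14]
Compare 24 vs 14: take 14 from right. Merged: [3, 7, 10, 12, 14, 14]
Compare 24 vs 26: take 24 from left. Merged: [3, 7, 10, 12, 14, 14, 24]
Compare 37 vs 26: take 26 from right. Merged: [3, 7, 10, 12, 14, 14, 24, 26]
Compare 37 vs 35: take 35 from right. Merged: [3, 7, 10, 12, 14, 14, 24, 26, 35]
Append remaining from left: [37, 38]. Merged: [3, 7, 10, 12, 14, 14, 24, 26, 35, 37, 38]

Final merged array: [3, 7, 10, 12, 14, 14, 24, 26, 35, 37, 38]
Total comparisons: 9

The merged array is [3, 7, 10, 12, 14, 14, 24, 26, 35, 37, 38], requiring 9 comparisons. The merge step runs in O(n) time where n is the total number of elements.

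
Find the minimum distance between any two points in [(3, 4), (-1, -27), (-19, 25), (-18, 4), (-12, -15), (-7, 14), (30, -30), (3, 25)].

Computing all pairwise distances among 8 points:

d((3, 4), (-1, -27)) = 31.257
d((3, 4), (-19, 25)) = 30.4138
d((3, 4), (-18, 4)) = 21.0
d((3, 4), (-12, -15)) = 24.2074
d((3, 4), (-7, 14)) = 14.1421 <-- minimum
d((3, 4), (30, -30)) = 43.4166
d((3, 4), (3, 25)) = 21.0
d((-1, -27), (-19, 25)) = 55.0273
d((-1, -27), (-18, 4)) = 35.3553
d((-1, -27), (-12, -15)) = 16.2788
d((-1, -27), (-7, 14)) = 41.4367
d((-1, -27), (30, -30)) = 31.1448
d((-1, -27), (3, 25)) = 52.1536
d((-19, 25), (-18, 4)) = 21.0238
d((-19, 25), (-12, -15)) = 40.6079
d((-19, 25), (-7, 14)) = 16.2788
d((-19, 25), (30, -30)) = 73.6614
d((-19, 25), (3, 25)) = 22.0
d((-18, 4), (-12, -15)) = 19.9249
d((-18, 4), (-7, 14)) = 14.8661
d((-18, 4), (30, -30)) = 58.8218
d((-18, 4), (3, 25)) = 29.6985
d((-12, -15), (-7, 14)) = 29.4279
d((-12, -15), (30, -30)) = 44.5982
d((-12, -15), (3, 25)) = 42.72
d((-7, 14), (30, -30)) = 57.4891
d((-7, 14), (3, 25)) = 14.8661
d((30, -30), (3, 25)) = 61.2699

Closest pair: (3, 4) and (-7, 14) with distance 14.1421

The closest pair is (3, 4) and (-7, 14) with Euclidean distance 14.1421. For 8 points, brute-force pairwise comparison is shown above. For large n, the divide-and-conquer algorithm (sort by x, recurse on halves, check the dividing strip) achieves O(n log n).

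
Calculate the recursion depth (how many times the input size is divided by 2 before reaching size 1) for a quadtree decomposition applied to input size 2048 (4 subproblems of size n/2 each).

For divide and conquer with division factor 2:

Problem sizes at each level:
Level 0: 2048
Level 1: 1024
Level 2: 512
Level 3: 256
Level 4: 128
Level 5: 64
Level 6: 32
Level 7: 16
Level 8: 8
Level 9: 4
Level 10: 2
Level 11: 1

The root is level 0 and the size-1 base case is level 11 (the tree spans levels 0 through 11, i.e. 12 levels counting the root), so the depth is the number of divisions: log_2(2048) = 11

The recursion tree depth is log_2(2048) = 11. At each level, the problem size is divided by 2, so it takes 11 divisions to reduce to a base case of size 1. The algorithm makes 4 recursive calls at each level.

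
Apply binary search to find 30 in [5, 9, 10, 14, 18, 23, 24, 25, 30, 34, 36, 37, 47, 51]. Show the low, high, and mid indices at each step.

Binary search for 30 in [5, 9, 10, 14, 18, 23, 24, 25, 30, 34, 36, 37, 47, 51]:

lo=0, hi=13, mid=6, arr[mid]=24 -> 24 < 30, search right half
lo=7, hi=13, mid=10, arr[mid]=36 -> 36 > 30, search left half
lo=7, hi=9, mid=8, arr[mid]=30 -> Found target at index 8!

Binary search finds 30 at index 8 after 3 comparisons. The search repeatedly halves the search space by comparing with the middle element.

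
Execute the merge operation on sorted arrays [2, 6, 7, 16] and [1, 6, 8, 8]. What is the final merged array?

Merging process:

Compare 2 vs 1: take 1 from right. Merged: [1]
Compare 2 vs 6: take 2 from left. Merged: [1, 2]
Compare 6 vs 6: take 6 from left. Merged: [1, 2, 6]
Compare 7 vs 6: take 6 from right. Merged: [1, 2, 6, 6]
Compare 7 vs 8: take 7 from left. Merged: [1, 2, 6, 6, 7]
Compare 16 vs 8: take 8 from right. Merged: [1, 2, 6, 6, 7, 8]
Compare 16 vs 8: take 8 from right. Merged: [1, 2, 6, 6, 7, 8, 8]
Append remaining from left: [16]. Merged: [1, 2, 6, 6, 7, 8, 8, 16]

Final merged array: [1, 2, 6, 6, 7, 8, 8, 16]
Total comparisons: 7

The merged array is [1, 2, 6, 6, 7, 8, 8, 16], requiring 7 comparisons. The merge step runs in O(n) time where n is the total number of elements.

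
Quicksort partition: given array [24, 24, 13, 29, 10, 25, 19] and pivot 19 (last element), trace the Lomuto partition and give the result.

Lomuto partition with pivot = 19:

Initial array: [24, 24, 13, 29, 10, 25, 19]

arr[0]=24 > 19: no swap
arr[1]=24 > 19: no swap
arr[2]=13 <= 19: swap with position 0, array becomes [13, 24, 24, 29, 10, 25, 19]
arr[3]=29 > 19: no swap
arr[4]=10 <= 19: swap with position 1, array becomes [13, 10, 24, 29, 24, 25, 19]
arr[5]=25 > 19: no swap

Place pivot at position 2: [13, 10, 19, 29, 24, 25, 24]
Pivot position: 2

After partitioning with pivot 19, the array becomes [13, 10, 19, 29, 24, 25, 24]. The pivot is placed at index 2. All elements to the left of the pivot are <= 19, and all elements to the right are > 19.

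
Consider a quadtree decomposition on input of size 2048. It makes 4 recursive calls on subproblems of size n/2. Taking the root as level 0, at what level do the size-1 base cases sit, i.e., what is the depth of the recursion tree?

For divide and conquer with division factor 2:

Problem sizes at each level:
Level 0: 2048
Level 1: 1024
Level 2: 512
Level 3: 256
Level 4: 128
Level 5: 64
Level 6: 32
Level 7: 16
Level 8: 8
Level 9: 4
Level 10: 2
Level 11: 1

The root is level 0 and the size-1 base case is level 11 (the tree spans levels 0 through 11, i.e. 12 levels counting the root), so the depth is the number of divisions: log_2(2048) = 11

The recursion tree depth is log_2(2048) = 11. At each level, the problem size is divided by 2, so it takes 11 divisions to reduce to a base case of size 1. The algorithm makes 4 recursive calls at each level.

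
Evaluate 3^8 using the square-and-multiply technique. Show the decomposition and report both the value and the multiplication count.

Computing 3^8 by squaring (build up from 3^1; each line after the first costs one multiplication):

3^1 = 3
3^2 = (3^1)^2 = 3^2 = 9
3^4 = (3^2)^2 = 9^2 = 81
3^8 = (3^4)^2 = 81^2 = 6561

Result: 6561
Multiplications needed: 3 (3 lines after 3^1)

3^8 = 6561. Using exponentiation by squaring, this requires 3 multiplications. The key idea: if the exponent is even, square the half-power; if odd, multiply by the base once.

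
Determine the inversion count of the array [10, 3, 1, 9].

Finding inversions in [10, 3, 1, 9]:

(0, 1): arr[0]=10 > arr[1]=3
(0, 2): arr[0]=10 > arr[2]=1
(0, 3): arr[0]=10 > arr[3]=9
(1, 2): arr[1]=3 > arr[2]=1

Total inversions: 4

The array has 4 inversion(s): (0,1), (0,2), (0,3), (1,2). Each pair (i,j) satisfies i < j and arr[i] > arr[j].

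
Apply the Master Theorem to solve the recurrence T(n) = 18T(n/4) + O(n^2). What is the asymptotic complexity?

Master Theorem for T(n) = 18T(n/4) + O(n^2):

a = 18, b = 4, c = 2
log_b(a) = log_4(18) = 2.0850

Case 1: c = 2 < log_4(18) = 2.0850
T(n) = O(n^(log_4 18))

For T(n) = 18T(n/4) + O(n^2): log_4(18) = 2.0850. This is Case 1 of the Master Theorem (c < log_b(a), work dominated by leaves), giving O(n^(log_4 18)).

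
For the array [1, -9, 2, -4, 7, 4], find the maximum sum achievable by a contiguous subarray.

Using Kadane's algorithm on [1, -9, 2, -4, 7, 4]:

Scanning through the array:
Position 1 (value -9): max_ending_here = -8, max_so_far = 1
Position 2 (value 2): max_ending_here = 2, max_so_far = 2
Position 3 (value -4): max_ending_here = -2, max_so_far = 2
Position 4 (value 7): max_ending_here = 7, max_so_far = 7
Position 5 (value 4): max_ending_here = 11, max_so_far = 11

Maximum subarray: [7, 4]
Maximum sum: 11

The maximum subarray is [7, 4] with sum 11. This subarray runs from index 4 to index 5.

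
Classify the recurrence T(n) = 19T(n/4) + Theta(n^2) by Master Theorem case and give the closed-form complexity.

Master Theorem for T(n) = 19T(n/4) + O(n^2):

a = 19, b = 4, c = 2
log_b(a) = log_4(19) = 2.1240

Case 1: c = 2 < log_4(19) = 2.1240
T(n) = O(n^(log_4 19))

For T(n) = 19T(n/4) + O(n^2): log_4(19) = 2.1240. This is Case 1 of the Master Theorem (c < log_b(a), work dominated by leaves), giving O(n^(log_4 19)).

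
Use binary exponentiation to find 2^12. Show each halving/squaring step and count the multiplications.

Computing 2^12 by squaring (build up from 2^1; each line after the first costs one multiplication):

2^1 = 2
2^2 = (2^1)^2 = 2^2 = 4
2^3 = 2 * 2^2 = 2 * 4 = 8
2^6 = (2^3)^2 = 8^2 = 64
2^12 = (2^6)^2 = 64^2 = 4096

Result: 4096
Multiplications needed: 4 (4 lines after 2^1)

2^12 = 4096. Using exponentiation by squaring, this requires 4 multiplications. The key idea: if the exponent is even, square the half-power; if odd, multiply by the base once.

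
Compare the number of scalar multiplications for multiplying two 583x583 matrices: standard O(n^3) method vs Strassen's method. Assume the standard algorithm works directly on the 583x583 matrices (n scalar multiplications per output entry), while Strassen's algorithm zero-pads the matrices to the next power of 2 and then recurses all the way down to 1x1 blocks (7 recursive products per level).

Matrix multiplication for 583x583 matrices:

Strassen's algorithm requires power-of-2 dimensions. Pad 583x583 to 1024x1024 (next power of 2).

Standard algorithm: 583^3 = 198155287 multiplications
Strassen's algorithm: 7^(log2(1024)) = 7^10 = 282475249 multiplications
Difference: 198155287 - 282475249 = -84319962 (Strassen uses MORE here due to padding overhead — for small or just-over-power-of-2 n, padding can outweigh the per-level savings)

Standard: 198155287 multiplications (583^3). Strassen: 282475249 multiplications (7^10, after padding to 1024x1024). Strassen reduces 8 recursive multiplications to 7 at each level.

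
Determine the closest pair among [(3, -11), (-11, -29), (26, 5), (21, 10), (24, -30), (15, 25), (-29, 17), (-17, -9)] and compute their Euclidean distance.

Computing all pairwise distances among 8 points:

d((3, -11), (-11, -29)) = 22.8035
d((3, -11), (26, 5)) = 28.0179
d((3, -11), (21, 10)) = 27.6586
d((3, -11), (24, -30)) = 28.3196
d((3, -11), (15, 25)) = 37.9473
d((3, -11), (-29, 17)) = 42.5206
d((3, -11), (-17, -9)) = 20.0998
d((-11, -29), (26, 5)) = 50.2494
d((-11, -29), (21, 10)) = 50.448
d((-11, -29), (24, -30)) = 35.0143
d((-11, -29), (15, 25)) = 59.9333
d((-11, -29), (-29, 17)) = 49.3964
d((-11, -29), (-17, -9)) = 20.8806
d((26, 5), (21, 10)) = 7.0711 <-- minimum
d((26, 5), (24, -30)) = 35.0571
d((26, 5), (15, 25)) = 22.8254
d((26, 5), (-29, 17)) = 56.2939
d((26, 5), (-17, -9)) = 45.2217
d((21, 10), (24, -30)) = 40.1123
d((21, 10), (15, 25)) = 16.1555
d((21, 10), (-29, 17)) = 50.4876
d((21, 10), (-17, -9)) = 42.4853
d((24, -30), (15, 25)) = 55.7315
d((24, -30), (-29, 17)) = 70.8378
d((24, -30), (-17, -9)) = 46.0652
d((15, 25), (-29, 17)) = 44.7214
d((15, 25), (-17, -9)) = 46.6905
d((-29, 17), (-17, -9)) = 28.6356

Closest pair: (26, 5) and (21, 10) with distance 7.0711

The closest pair is (26, 5) and (21, 10) with Euclidean distance 7.0711. For 8 points, brute-force pairwise comparison is shown above. For large n, the divide-and-conquer algorithm (sort by x, recurse on halves, check the dividing strip) achieves O(n log n).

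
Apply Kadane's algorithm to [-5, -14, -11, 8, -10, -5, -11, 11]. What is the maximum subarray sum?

Using Kadane's algorithm on [-5, -14, -11, 8, -10, -5, -11, 11]:

Scanning through the array:
Position 1 (value -14): max_ending_here = -14, max_so_far = -5
Position 2 (value -11): max_ending_here = -11, max_so_far = -5
Position 3 (value 8): max_ending_here = 8, max_so_far = 8
Position 4 (value -10): max_ending_here = -2, max_so_far = 8
Position 5 (value -5): max_ending_here = -5, max_so_far = 8
Position 6 (value -11): max_ending_here = -11, max_so_far = 8
Position 7 (value 11): max_ending_here = 11, max_so_far = 11

Maximum subarray: [11]
Maximum sum: 11

The maximum subarray is [11] with sum 11. This subarray runs from index 7 to index 7.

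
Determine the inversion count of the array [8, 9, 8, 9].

Finding inversions in [8, 9, 8, 9]:

(1, 2): arr[1]=9 > arr[2]=8

Total inversions: 1

The array has 1 inversion(s): (1,2). Each pair (i,j) satisfies i < j and arr[i] > arr[j].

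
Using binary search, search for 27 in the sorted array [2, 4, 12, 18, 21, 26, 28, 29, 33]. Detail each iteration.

Binary search for 27 in [2, 4, 12, 18, 21, 26, 28, 29, 33]:

lo=0, hi=8, mid=4, arr[mid]=21 -> 21 < 27, search right half
lo=5, hi=8, mid=6, arr[mid]=28 -> 28 > 27, search left half
lo=5, hi=5, mid=5, arr[mid]=26 -> 26 < 27, search right half
lo=6 > hi=5, target 27 not found

Binary search determines that 27 is not in the array after 3 comparisons. The search space was exhausted without finding the target.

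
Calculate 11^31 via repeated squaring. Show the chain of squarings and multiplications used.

Computing 11^31 by squaring (build up from 11^1; each line after the first costs one multiplication):

11^1 = 11
11^2 = (11^1)^2 = 11^2 = 121
11^3 = 11 * 11^2 = 11 * 121 = 1331
11^6 = (11^3)^2 = 1331^2 = 1771561
11^7 = 11 * 11^6 = 11 * 1771561 = 19487171
11^14 = (11^7)^2 = 19487171^2 = 379749833583241
11^15 = 11 * 11^14 = 11 * 379749833583241 = 4177248169415651
11^30 = (11^15)^2 = 4177248169415651^2 = 17449402268886407318558803753801
11^31 = 11 * 11^30 = 11 * 17449402268886407318558803753801 = 191943424957750480504146841291811

Result: 191943424957750480504146841291811
Multiplications needed: 8 (8 lines after 11^1)

11^31 = 191943424957750480504146841291811. Using exponentiation by squaring, this requires 8 multiplications. The key idea: if the exponent is even, square the half-power; if odd, multiply by the base once.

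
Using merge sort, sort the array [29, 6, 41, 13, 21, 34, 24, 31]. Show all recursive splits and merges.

Merge sort trace:

Split: [29, 6, 41, 13, 21, 34, 24, 31] -> [29, 6, 41, 13] and [21, 34, 24, 31]
  Split: [29, 6, 41, 13] -> [29, 6] and [41, 13]
    Split: [29, 6] -> [29] and [6]
    Merge: [29] + [6] -> [6, 29]
    Split: [41, 13] -> [41] and [13]
    Merge: [41] + [13] -> [13, 41]
  Merge: [6, 29] + [13, 41] -> [6, 13, 29, 41]
  Split: [21, 34, 24, 31] -> [21, 34] and [24, 31]
    Split: [21, 34] -> [21] and [34]
    Merge: [21] + [34] -> [21, 34]
    Split: [24, 31] -> [24] and [31]
    Merge: [24] + [31] -> [24, 31]
  Merge: [21, 34] + [24, 31] -> [21, 24, 31, 34]
Merge: [6, 13, 29, 41] + [21, 24, 31, 34] -> [6, 13, 21, 24, 29, 31, 34, 41]

Final sorted array: [6, 13, 21, 24, 29, 31, 34, 41]

The merge sort proceeds by recursively splitting the array and merging sorted halves.
After all merges, the sorted array is [6, 13, 21, 24, 29, 31, 34, 41].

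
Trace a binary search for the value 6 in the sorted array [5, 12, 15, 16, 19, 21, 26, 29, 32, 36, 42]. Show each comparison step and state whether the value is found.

Binary search for 6 in [5, 12, 15, 16, 19, 21, 26, 29, 32, 36, 42]:

lo=0, hi=10, mid=5, arr[mid]=21 -> 21 > 6, search left half
lo=0, hi=4, mid=2, arr[mid]=15 -> 15 > 6, search left half
lo=0, hi=1, mid=0, arr[mid]=5 -> 5 < 6, search right half
lo=1, hi=1, mid=1, arr[mid]=12 -> 12 > 6, search left half
lo=1 > hi=0, target 6 not found

Binary search determines that 6 is not in the array after 4 comparisons. The search space was exhausted without finding the target.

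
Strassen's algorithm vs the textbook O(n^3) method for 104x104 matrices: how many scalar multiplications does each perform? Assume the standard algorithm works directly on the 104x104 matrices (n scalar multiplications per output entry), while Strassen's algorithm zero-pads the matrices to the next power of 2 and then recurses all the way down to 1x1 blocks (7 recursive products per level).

Matrix multiplication for 104x104 matrices:

Strassen's algorithm requires power-of-2 dimensions. Pad 104x104 to 128x128 (next power of 2).

Standard algorithm: 104^3 = 1124864 multiplications
Strassen's algorithm: 7^(log2(128)) = 7^7 = 823543 multiplications
Savings: 1124864 - 823543 = 301321 multiplications

Standard: 1124864 multiplications (104^3). Strassen: 823543 multiplications (7^7, after padding to 128x128). Strassen reduces 8 recursive multiplications to 7 at each level.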